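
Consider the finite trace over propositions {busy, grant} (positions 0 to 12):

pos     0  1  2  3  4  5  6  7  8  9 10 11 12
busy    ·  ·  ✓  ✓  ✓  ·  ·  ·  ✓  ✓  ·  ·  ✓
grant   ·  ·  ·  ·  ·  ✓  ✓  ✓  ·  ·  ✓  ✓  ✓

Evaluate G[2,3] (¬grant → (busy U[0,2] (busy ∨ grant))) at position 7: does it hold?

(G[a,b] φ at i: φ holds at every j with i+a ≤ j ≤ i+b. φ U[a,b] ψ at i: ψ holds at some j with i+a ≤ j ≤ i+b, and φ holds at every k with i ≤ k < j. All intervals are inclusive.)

Holds

Check (¬grant → (busy U[0,2] (busy ∨ grant))) at every j in [9,10]:
  j=9: antecedent true; consequent holds → ✓
  j=10: antecedent false → ✓
All positions satisfy it → formula holds.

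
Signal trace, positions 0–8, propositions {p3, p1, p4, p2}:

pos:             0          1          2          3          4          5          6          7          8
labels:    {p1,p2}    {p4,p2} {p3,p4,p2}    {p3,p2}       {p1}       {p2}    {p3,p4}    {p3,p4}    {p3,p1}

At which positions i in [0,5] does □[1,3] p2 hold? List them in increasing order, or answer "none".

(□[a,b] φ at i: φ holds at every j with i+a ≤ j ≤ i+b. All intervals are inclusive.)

0

Evaluate at each i in [0,5]:
  i=0: ✓ (all of [1,3])
  i=1: ✗ (fails at j=4)
  i=2: ✗ (fails at j=4)
  i=3: ✗ (fails at j=4)
  i=4: ✗ (fails at j=6)
  i=5: ✗ (fails at j=6)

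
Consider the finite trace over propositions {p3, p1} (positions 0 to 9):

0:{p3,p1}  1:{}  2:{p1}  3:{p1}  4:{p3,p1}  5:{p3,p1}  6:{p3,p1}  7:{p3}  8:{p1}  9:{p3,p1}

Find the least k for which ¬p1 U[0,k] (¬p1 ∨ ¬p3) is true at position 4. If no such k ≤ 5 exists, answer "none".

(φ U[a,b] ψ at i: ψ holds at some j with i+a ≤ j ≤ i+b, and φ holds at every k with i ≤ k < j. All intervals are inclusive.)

none

Need earliest j ≥ 4 with (¬p1 ∨ ¬p3), and ¬p1 at every k in [4,j-1].
  j=4: rhs fails.
  j=5: rhs fails.
  j=6: rhs fails.
  j=7: rhs holds but lhs fails at k=4.
  j=8: rhs holds but lhs fails at k=4.
  j=9: rhs fails.
No witness within the range → none.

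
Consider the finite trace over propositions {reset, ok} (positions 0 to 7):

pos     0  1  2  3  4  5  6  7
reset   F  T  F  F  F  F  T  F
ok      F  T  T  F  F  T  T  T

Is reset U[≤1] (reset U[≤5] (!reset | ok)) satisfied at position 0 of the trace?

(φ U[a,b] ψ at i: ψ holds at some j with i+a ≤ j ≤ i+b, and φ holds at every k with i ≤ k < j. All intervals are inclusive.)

Yes

Need some j in [0,1] with (reset U[≤5] (!reset | ok)), and reset at every k in [0,j-1].
  j=0: (reset U[≤5] (!reset | ok)) holds; no prefix to check → satisfied.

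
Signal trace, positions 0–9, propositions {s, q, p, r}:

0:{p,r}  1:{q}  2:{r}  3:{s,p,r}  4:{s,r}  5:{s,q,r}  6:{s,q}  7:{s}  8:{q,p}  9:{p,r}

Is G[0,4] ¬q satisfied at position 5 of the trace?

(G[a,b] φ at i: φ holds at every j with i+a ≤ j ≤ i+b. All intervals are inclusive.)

Does not hold

Check ¬q at every j in [5,9]:
  j=5: false
  j=6: false
  j=7: true
  j=8: false
  j=9: true
Fails at j=5 → formula fails.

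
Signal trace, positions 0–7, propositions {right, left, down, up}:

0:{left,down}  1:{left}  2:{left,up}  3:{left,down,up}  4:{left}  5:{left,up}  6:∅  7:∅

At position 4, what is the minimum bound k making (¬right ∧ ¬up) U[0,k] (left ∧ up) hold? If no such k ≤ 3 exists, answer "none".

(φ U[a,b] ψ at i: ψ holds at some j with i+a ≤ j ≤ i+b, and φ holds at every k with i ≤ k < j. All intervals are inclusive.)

1

Need earliest j ≥ 4 with (left ∧ up), and (¬right ∧ ¬up) at every k in [4,j-1].
  j=4: rhs fails.
  j=5: rhs holds; lhs holds on [4,4]. k = 1.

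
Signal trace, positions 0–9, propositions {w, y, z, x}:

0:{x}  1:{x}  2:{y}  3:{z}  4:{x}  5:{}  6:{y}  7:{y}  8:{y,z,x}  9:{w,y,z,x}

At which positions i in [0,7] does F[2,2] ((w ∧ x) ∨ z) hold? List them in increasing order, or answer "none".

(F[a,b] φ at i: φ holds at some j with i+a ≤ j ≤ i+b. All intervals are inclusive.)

Evaluate at each i in [0,7]:
  i=0: ✗ (none in [2,2])
  i=1: ✓ (witness j=3)
  i=2: ✗ (none in [4,4])
  i=3: ✗ (none in [5,5])
  i=4: ✗ (none in [6,6])
  i=5: ✗ (none in [7,7])
  i=6: ✓ (witness j=8)
  i=7: ✓ (witness j=9)

1, 6, 7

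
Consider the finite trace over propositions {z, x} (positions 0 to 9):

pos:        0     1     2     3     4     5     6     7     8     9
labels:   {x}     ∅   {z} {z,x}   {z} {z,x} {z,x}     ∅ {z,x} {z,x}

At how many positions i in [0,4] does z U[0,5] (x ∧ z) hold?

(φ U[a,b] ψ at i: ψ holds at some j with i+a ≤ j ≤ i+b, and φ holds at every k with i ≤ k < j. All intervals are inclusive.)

3

Evaluate at each i in [0,4]:
  i=0: ✗ (lhs fails at k=0 before rhs at j=3)
  i=1: ✗ (lhs fails at k=1 before rhs at j=3)
  i=2: ✓ (rhs at j=3; lhs holds on [2,2])
  i=3: ✓ (rhs at j=3)
  i=4: ✓ (rhs at j=5; lhs holds on [4,4])
Positions where it holds: {2, 3, 4} → 3.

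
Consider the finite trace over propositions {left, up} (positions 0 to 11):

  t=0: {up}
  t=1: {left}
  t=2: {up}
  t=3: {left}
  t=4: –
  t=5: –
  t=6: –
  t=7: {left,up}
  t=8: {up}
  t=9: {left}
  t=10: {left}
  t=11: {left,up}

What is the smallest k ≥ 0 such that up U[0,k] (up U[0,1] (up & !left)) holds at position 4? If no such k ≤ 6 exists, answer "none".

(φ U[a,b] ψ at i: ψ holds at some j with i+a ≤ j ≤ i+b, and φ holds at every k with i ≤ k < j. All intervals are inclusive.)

Need earliest j ≥ 4 with (up U[0,1] (up & !left)), and up at every k in [4,j-1].
  j=4: rhs fails.
  j=5: rhs fails.
  j=6: rhs fails.
  j=7: rhs holds but lhs fails at k=4.
  j=8: rhs holds but lhs fails at k=4.
  j=9: rhs fails.
  j=10: rhs fails.
No witness within the range → none.

none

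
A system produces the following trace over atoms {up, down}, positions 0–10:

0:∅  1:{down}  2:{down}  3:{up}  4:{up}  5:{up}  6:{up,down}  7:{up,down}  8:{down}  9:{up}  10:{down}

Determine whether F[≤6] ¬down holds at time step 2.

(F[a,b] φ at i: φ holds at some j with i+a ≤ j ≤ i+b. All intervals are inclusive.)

Yes

Check ¬down at each j in [2,8]:
  j=2: false
  j=3: true
  j=4: true
  j=5: true
  j=6: false
  j=7: false
  j=8: false
Found at j=3 → formula holds.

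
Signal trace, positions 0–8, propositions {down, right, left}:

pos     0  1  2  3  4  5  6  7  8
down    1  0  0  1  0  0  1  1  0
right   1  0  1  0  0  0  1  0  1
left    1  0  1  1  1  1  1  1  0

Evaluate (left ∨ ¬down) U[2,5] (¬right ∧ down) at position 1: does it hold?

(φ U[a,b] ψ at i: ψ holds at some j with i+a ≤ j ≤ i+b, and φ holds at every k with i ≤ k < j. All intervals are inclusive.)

Yes

Need some j in [3,6] with (¬right ∧ down), and (left ∨ ¬down) at every k in [1,j-1].
  j=3: (¬right ∧ down) holds; (left ∨ ¬down) holds at every k in [1,2] → satisfied.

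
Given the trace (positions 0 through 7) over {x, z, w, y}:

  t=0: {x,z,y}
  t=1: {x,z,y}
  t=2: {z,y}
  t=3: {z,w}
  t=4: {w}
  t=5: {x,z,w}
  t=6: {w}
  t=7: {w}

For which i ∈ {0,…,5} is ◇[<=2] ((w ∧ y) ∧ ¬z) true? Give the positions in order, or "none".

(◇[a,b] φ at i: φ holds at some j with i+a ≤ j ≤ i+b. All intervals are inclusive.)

none

Evaluate at each i in [0,5]:
  i=0: ✗ (none in [0,2])
  i=1: ✗ (none in [1,3])
  i=2: ✗ (none in [2,4])
  i=3: ✗ (none in [3,5])
  i=4: ✗ (none in [4,6])
  i=5: ✗ (none in [5,7])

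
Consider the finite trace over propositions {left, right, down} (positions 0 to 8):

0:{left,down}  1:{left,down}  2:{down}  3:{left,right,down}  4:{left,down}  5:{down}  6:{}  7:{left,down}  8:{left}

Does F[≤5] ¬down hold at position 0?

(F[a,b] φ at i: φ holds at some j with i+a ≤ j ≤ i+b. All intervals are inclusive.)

No

Check ¬down at each j in [0,5]:
  j=0: false
  j=1: false
  j=2: false
  j=3: false
  j=4: false
  j=5: false
No position in the window satisfies it → formula fails.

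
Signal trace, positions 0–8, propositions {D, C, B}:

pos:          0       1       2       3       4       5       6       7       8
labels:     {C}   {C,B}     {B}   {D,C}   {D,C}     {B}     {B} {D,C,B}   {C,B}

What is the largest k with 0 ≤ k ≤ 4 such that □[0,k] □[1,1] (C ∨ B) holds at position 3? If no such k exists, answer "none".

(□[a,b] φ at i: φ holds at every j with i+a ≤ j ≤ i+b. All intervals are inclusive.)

□[1,1] (C ∨ B) must hold from j=3 onward; find where it first fails.
  j=3: holds
  j=4: holds
  j=5: holds
  j=6: holds
  j=7: holds
Holds through j=7; largest k = 4.

4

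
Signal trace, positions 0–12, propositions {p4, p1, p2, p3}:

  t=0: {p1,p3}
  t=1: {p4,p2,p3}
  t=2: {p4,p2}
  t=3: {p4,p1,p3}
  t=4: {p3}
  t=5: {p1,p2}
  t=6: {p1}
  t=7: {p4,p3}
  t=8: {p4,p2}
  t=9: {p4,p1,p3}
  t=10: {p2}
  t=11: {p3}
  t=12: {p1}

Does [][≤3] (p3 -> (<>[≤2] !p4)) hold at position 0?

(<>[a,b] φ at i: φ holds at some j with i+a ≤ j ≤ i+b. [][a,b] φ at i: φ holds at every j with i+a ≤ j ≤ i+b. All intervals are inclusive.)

Check (p3 -> (<>[≤2] !p4)) at every j in [0,3]:
  j=0: antecedent true; consequent holds (witness at 0) → ✓
  j=1: antecedent true; consequent fails (none in [1,3]) → ✗
  j=2: antecedent false → ✓
  j=3: antecedent true; consequent holds (witness at 4) → ✓
Fails at j=1 → formula fails.

False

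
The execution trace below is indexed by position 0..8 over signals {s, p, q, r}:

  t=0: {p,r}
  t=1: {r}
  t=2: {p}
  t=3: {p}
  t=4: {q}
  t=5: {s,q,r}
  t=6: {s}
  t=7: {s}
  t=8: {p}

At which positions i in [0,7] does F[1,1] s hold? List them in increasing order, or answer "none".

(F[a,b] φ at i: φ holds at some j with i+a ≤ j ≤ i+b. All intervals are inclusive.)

4, 5, 6

Evaluate at each i in [0,7]:
  i=0: ✗ (none in [1,1])
  i=1: ✗ (none in [2,2])
  i=2: ✗ (none in [3,3])
  i=3: ✗ (none in [4,4])
  i=4: ✓ (witness j=5)
  i=5: ✓ (witness j=6)
  i=6: ✓ (witness j=7)
  i=7: ✗ (none in [8,8])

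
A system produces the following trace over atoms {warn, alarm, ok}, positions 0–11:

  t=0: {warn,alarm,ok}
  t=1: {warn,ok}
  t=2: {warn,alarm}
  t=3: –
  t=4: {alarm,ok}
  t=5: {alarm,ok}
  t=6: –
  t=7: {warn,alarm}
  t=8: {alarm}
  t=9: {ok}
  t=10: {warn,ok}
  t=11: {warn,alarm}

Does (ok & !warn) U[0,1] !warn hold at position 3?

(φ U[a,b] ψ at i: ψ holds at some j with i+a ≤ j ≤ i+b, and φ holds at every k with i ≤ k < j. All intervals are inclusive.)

Holds

Need some j in [3,4] with !warn, and (ok & !warn) at every k in [3,j-1].
  j=3: !warn holds; no prefix to check → satisfied.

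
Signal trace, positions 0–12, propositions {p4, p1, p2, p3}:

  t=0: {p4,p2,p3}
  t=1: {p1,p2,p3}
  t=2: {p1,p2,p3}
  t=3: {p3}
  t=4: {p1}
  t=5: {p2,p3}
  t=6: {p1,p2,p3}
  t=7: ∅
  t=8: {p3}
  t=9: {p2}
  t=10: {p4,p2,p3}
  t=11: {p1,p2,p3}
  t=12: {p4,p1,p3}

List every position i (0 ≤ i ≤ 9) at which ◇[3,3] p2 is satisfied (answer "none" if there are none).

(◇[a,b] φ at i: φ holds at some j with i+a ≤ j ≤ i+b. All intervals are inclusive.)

Evaluate at each i in [0,9]:
  i=0: ✗ (none in [3,3])
  i=1: ✗ (none in [4,4])
  i=2: ✓ (witness j=5)
  i=3: ✓ (witness j=6)
  i=4: ✗ (none in [7,7])
  i=5: ✗ (none in [8,8])
  i=6: ✓ (witness j=9)
  i=7: ✓ (witness j=10)
  i=8: ✓ (witness j=11)
  i=9: ✗ (none in [12,12])

2, 3, 6, 7, 8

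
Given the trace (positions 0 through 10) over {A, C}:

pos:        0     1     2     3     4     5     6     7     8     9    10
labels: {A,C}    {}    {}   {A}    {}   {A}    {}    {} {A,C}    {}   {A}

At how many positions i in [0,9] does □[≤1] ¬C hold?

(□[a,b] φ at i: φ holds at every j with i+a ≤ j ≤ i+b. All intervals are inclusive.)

Evaluate at each i in [0,9]:
  i=0: ✗ (fails at j=0)
  i=1: ✓ (all of [1,2])
  i=2: ✓ (all of [2,3])
  i=3: ✓ (all of [3,4])
  i=4: ✓ (all of [4,5])
  i=5: ✓ (all of [5,6])
  i=6: ✓ (all of [6,7])
  i=7: ✗ (fails at j=8)
  i=8: ✗ (fails at j=8)
  i=9: ✓ (all of [9,10])
Positions where it holds: {1, 2, 3, 4, 5, 6, 9} → 7.

7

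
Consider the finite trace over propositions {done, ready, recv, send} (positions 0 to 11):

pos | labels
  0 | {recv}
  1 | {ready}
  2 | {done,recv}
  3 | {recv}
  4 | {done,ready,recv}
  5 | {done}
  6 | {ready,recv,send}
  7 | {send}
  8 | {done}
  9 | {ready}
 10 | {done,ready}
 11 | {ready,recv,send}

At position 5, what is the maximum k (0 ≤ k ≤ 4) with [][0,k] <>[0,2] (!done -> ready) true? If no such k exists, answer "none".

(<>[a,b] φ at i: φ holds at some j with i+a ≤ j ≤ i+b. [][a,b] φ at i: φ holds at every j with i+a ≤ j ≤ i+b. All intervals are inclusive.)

<>[0,2] (!done -> ready) must hold from j=5 onward; find where it first fails.
  j=5: holds
  j=6: holds
  j=7: holds
  j=8: holds
  j=9: holds
Holds through j=9; largest k = 4.

4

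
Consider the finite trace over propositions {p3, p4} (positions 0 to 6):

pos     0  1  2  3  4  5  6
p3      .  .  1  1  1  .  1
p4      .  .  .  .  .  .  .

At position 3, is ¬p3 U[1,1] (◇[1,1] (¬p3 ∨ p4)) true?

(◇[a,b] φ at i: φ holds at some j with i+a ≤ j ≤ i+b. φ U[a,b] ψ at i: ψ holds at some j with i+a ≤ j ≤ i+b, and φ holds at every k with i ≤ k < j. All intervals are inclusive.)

No

Need some j in [4,4] with ◇[1,1] (¬p3 ∨ p4), and ¬p3 at every k in [3,j-1].
  j=4: ◇[1,1] (¬p3 ∨ p4) holds, but ¬p3 fails at k=3 → not this j.
No j in the window works → until fails.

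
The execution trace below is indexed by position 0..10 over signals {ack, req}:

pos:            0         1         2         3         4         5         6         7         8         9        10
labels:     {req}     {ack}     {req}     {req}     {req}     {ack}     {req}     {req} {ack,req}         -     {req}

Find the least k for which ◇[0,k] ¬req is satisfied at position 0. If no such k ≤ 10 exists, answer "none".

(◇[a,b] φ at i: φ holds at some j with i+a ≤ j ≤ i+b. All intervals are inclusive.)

Scan j = 0,1,… for ¬req:
  j=0: fails
  j=1: holds
First hit at j=1, so smallest k = 1-0 = 1.

1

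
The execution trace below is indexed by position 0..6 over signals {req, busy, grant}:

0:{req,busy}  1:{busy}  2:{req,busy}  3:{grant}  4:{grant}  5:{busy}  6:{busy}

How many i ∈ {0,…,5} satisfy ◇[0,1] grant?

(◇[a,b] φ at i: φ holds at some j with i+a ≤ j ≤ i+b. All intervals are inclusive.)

3

Evaluate at each i in [0,5]:
  i=0: ✗ (none in [0,1])
  i=1: ✗ (none in [1,2])
  i=2: ✓ (witness j=3)
  i=3: ✓ (witness j=3)
  i=4: ✓ (witness j=4)
  i=5: ✗ (none in [5,6])
Positions where it holds: {2, 3, 4} → 3.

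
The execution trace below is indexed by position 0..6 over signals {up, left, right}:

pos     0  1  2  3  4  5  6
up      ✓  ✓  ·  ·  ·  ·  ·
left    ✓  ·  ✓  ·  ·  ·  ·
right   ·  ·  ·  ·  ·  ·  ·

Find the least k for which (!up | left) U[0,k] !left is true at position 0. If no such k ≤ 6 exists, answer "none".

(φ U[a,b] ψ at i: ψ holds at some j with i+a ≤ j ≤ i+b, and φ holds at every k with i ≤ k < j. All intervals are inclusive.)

1

Need earliest j ≥ 0 with !left, and (!up | left) at every k in [0,j-1].
  j=0: rhs fails.
  j=1: rhs holds; lhs holds on [0,0]. k = 1.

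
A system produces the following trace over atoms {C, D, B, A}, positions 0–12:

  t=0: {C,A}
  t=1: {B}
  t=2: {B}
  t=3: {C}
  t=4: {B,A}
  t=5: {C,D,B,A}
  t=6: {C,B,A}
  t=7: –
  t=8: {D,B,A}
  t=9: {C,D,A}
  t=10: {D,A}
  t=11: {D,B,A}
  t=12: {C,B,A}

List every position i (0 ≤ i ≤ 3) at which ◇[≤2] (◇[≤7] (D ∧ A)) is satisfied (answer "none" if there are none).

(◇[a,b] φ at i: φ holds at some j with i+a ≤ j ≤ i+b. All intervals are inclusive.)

Evaluate at each i in [0,3]:
  i=0: ✓ (witness j=0)
  i=1: ✓ (witness j=1)
  i=2: ✓ (witness j=2)
  i=3: ✓ (witness j=3)

0, 1, 2, 3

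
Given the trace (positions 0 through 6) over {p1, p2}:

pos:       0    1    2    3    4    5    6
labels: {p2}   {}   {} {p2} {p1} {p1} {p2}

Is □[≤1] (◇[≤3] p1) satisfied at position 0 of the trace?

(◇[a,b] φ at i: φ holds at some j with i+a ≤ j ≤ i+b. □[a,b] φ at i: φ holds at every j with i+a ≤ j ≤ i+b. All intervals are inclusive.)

Check ◇[≤3] p1 at every j in [0,1]:
  j=0: fails (none in [0,3])
  j=1: holds (witness at 4)
Fails at j=0 → formula fails.

Does not hold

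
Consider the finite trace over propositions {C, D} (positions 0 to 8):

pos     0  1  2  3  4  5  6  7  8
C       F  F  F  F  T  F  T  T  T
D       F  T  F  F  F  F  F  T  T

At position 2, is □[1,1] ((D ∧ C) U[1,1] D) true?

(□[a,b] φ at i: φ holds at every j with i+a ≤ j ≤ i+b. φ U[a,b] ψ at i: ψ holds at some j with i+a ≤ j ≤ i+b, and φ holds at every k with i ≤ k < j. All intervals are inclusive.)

Check ((D ∧ C) U[1,1] D) at every j in [3,3]:
  j=3: fails
Fails at j=3 → formula fails.

Does not hold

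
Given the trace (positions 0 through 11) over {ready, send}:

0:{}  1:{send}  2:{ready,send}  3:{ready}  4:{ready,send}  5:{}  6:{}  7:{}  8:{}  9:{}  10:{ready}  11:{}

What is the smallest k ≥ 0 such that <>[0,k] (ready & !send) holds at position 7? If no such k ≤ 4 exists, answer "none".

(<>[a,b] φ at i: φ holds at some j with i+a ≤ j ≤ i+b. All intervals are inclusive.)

3

Scan j = 7,8,… for (ready & !send):
  j=7: fails
  j=8: fails
  j=9: fails
  j=10: holds
First hit at j=10, so smallest k = 10-7 = 3.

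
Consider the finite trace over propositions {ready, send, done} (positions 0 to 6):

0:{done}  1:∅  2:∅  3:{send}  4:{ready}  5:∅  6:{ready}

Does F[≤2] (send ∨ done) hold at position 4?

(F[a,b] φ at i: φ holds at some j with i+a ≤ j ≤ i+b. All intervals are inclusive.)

No

Check (send ∨ done) at each j in [4,6]:
  j=4: false
  j=5: false
  j=6: false
No position in the window satisfies it → formula fails.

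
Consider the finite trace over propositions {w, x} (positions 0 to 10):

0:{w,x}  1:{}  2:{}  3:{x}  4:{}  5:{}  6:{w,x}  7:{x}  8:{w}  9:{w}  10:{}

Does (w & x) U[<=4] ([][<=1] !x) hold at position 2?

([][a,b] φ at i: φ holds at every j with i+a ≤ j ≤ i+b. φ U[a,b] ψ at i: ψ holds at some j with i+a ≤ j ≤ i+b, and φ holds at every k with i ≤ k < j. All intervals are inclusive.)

Does not hold

Need some j in [2,6] with [][<=1] !x, and (w & x) at every k in [2,j-1].
  j=2: [][<=1] !x — fails at 3.
  j=3: [][<=1] !x — fails at 3.
  j=4: [][<=1] !x holds, but (w & x) fails at k=2 → not this j.
  j=5: [][<=1] !x — fails at 6.
  j=6: [][<=1] !x — fails at 6.
No j in the window works → until fails.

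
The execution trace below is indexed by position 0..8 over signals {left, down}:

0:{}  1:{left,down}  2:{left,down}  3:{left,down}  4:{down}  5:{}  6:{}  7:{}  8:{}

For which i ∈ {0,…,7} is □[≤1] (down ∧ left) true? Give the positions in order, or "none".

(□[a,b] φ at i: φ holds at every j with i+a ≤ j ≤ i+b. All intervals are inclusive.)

Evaluate at each i in [0,7]:
  i=0: ✗ (fails at j=0)
  i=1: ✓ (all of [1,2])
  i=2: ✓ (all of [2,3])
  i=3: ✗ (fails at j=4)
  i=4: ✗ (fails at j=4)
  i=5: ✗ (fails at j=5)
  i=6: ✗ (fails at j=6)
  i=7: ✗ (fails at j=7)

1, 2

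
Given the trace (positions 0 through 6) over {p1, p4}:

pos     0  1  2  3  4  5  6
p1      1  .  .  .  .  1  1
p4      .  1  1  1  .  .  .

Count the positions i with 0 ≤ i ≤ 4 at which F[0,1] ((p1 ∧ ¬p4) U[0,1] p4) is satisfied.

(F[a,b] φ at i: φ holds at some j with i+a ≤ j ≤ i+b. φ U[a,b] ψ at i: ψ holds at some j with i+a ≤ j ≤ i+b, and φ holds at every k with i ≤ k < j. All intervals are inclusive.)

Evaluate at each i in [0,4]:
  i=0: ✓ (witness j=0)
  i=1: ✓ (witness j=1)
  i=2: ✓ (witness j=2)
  i=3: ✓ (witness j=3)
  i=4: ✗ (none in [4,5])
Positions where it holds: {0, 1, 2, 3} → 4.

4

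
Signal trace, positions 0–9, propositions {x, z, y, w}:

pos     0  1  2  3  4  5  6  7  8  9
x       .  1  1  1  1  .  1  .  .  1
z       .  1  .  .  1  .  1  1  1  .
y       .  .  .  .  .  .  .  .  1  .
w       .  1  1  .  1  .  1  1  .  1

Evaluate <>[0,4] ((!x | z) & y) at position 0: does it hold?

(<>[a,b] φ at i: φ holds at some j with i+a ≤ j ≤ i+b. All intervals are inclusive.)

Check ((!x | z) & y) at each j in [0,4]:
  j=0: false
  j=1: false
  j=2: false
  j=3: false
  j=4: false
No position in the window satisfies it → formula fails.

False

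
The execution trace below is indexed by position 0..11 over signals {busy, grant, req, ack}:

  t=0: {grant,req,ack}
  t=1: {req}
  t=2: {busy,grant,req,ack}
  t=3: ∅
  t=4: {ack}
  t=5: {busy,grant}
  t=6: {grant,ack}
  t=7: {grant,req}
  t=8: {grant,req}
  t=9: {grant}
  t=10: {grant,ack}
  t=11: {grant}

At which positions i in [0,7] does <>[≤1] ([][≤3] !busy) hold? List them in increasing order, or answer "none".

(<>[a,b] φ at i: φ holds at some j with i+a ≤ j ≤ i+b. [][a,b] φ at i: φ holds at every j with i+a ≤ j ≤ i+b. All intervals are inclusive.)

Evaluate at each i in [0,7]:
  i=0: ✗ (none in [0,1])
  i=1: ✗ (none in [1,2])
  i=2: ✗ (none in [2,3])
  i=3: ✗ (none in [3,4])
  i=4: ✗ (none in [4,5])
  i=5: ✓ (witness j=6)
  i=6: ✓ (witness j=6)
  i=7: ✓ (witness j=7)

5, 6, 7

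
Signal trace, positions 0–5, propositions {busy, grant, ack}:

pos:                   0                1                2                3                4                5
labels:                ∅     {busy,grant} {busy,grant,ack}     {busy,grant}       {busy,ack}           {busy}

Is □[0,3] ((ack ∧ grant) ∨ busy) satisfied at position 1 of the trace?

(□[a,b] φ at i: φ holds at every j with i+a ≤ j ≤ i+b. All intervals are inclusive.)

Check ((ack ∧ grant) ∨ busy) at every j in [1,4]:
  j=1: true
  j=2: true
  j=3: true
  j=4: true
All positions satisfy it → formula holds.

Holds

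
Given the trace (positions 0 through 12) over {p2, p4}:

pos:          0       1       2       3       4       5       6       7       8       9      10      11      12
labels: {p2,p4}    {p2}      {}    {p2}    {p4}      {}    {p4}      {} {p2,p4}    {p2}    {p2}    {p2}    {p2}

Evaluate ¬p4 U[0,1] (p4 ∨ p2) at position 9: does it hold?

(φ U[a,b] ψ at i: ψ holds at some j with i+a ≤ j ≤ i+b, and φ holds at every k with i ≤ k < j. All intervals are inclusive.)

Need some j in [9,10] with (p4 ∨ p2), and ¬p4 at every k in [9,j-1].
  j=9: (p4 ∨ p2) holds; no prefix to check → satisfied.

True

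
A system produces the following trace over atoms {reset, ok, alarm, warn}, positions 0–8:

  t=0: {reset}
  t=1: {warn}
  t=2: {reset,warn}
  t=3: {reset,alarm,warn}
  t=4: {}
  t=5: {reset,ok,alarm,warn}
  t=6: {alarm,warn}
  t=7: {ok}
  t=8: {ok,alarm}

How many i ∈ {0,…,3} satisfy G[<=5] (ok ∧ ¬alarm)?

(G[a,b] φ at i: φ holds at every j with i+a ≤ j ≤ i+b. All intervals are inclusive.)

Evaluate at each i in [0,3]:
  i=0: ✗ (fails at j=0)
  i=1: ✗ (fails at j=1)
  i=2: ✗ (fails at j=2)
  i=3: ✗ (fails at j=3)
Positions where it holds: {} → 0.

0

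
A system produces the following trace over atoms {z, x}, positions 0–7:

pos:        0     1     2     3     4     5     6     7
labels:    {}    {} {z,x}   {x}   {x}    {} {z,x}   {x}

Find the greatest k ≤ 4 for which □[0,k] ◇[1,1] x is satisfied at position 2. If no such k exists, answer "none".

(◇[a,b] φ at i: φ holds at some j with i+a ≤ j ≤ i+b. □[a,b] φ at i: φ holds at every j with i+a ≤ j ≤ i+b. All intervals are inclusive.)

1

◇[1,1] x must hold from j=2 onward; find where it first fails.
  j=2: holds
  j=3: holds
  j=4: fails
Holds on [2,3], so largest k = 1.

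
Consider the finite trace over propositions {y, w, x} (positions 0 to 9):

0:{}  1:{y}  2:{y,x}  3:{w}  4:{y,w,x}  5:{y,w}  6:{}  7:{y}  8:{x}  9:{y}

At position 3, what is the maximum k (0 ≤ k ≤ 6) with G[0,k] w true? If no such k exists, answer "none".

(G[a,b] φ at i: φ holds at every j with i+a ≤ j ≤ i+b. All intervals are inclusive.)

w must hold from j=3 onward; find where it first fails.
  j=3: holds
  j=4: holds
  j=5: holds
  j=6: fails
Holds on [3,5], so largest k = 2.

2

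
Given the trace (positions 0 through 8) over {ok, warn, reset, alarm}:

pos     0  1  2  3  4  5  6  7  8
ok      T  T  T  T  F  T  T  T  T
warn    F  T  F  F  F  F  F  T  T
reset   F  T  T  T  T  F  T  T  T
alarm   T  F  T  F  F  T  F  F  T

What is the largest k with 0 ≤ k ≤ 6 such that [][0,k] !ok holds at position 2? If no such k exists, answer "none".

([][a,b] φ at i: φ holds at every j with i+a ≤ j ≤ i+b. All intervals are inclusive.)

!ok must hold from j=2 onward; find where it first fails.
  j=2: fails → no k works.

none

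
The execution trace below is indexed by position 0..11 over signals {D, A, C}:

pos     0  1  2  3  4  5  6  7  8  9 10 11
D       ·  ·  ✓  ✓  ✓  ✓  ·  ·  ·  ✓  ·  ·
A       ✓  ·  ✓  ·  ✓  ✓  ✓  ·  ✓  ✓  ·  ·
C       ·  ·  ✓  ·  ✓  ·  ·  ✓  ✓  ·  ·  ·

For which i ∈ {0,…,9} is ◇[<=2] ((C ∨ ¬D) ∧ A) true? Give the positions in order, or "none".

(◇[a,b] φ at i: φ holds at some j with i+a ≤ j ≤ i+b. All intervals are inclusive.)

Evaluate at each i in [0,9]:
  i=0: ✓ (witness j=0)
  i=1: ✓ (witness j=2)
  i=2: ✓ (witness j=2)
  i=3: ✓ (witness j=4)
  i=4: ✓ (witness j=4)
  i=5: ✓ (witness j=6)
  i=6: ✓ (witness j=6)
  i=7: ✓ (witness j=8)
  i=8: ✓ (witness j=8)
  i=9: ✗ (none in [9,11])

0, 1, 2, 3, 4, 5, 6, 7, 8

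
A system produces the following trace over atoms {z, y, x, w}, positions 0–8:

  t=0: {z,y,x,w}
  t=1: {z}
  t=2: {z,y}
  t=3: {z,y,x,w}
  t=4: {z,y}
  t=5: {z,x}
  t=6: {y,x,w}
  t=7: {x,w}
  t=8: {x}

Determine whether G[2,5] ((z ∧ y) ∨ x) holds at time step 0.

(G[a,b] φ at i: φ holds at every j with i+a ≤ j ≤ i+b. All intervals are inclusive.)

True

Check ((z ∧ y) ∨ x) at every j in [2,5]:
  j=2: true
  j=3: true
  j=4: true
  j=5: true
All positions satisfy it → formula holds.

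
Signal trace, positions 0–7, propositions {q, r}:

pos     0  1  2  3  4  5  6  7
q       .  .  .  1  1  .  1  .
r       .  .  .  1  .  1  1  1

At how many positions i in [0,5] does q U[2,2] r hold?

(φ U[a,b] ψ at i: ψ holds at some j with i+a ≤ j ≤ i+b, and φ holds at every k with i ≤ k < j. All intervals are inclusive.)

Evaluate at each i in [0,5]:
  i=0: ✗ (no rhs in [2,2])
  i=1: ✗ (lhs fails at k=1 before rhs at j=3)
  i=2: ✗ (no rhs in [4,4])
  i=3: ✓ (rhs at j=5; lhs holds on [3,4])
  i=4: ✗ (lhs fails at k=5 before rhs at j=6)
  i=5: ✗ (lhs fails at k=5 before rhs at j=7)
Positions where it holds: {3} → 1.

1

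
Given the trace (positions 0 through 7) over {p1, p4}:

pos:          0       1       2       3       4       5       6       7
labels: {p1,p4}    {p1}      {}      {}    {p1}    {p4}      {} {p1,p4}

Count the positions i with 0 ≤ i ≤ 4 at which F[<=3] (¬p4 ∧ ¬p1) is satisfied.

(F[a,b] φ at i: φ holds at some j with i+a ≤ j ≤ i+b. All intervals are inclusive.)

5

Evaluate at each i in [0,4]:
  i=0: ✓ (witness j=2)
  i=1: ✓ (witness j=2)
  i=2: ✓ (witness j=2)
  i=3: ✓ (witness j=3)
  i=4: ✓ (witness j=6)
Positions where it holds: {0, 1, 2, 3, 4} → 5.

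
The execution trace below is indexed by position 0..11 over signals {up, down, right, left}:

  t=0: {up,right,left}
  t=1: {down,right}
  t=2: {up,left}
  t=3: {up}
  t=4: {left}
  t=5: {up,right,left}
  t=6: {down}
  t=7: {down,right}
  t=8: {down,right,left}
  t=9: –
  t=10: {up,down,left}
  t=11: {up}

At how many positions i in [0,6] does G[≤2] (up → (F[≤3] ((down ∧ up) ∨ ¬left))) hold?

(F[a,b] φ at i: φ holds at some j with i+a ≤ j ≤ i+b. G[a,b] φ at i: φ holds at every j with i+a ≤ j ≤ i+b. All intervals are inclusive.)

7

Evaluate at each i in [0,6]:
  i=0: ✓ (all of [0,2])
  i=1: ✓ (all of [1,3])
  i=2: ✓ (all of [2,4])
  i=3: ✓ (all of [3,5])
  i=4: ✓ (all of [4,6])
  i=5: ✓ (all of [5,7])
  i=6: ✓ (all of [6,8])
Positions where it holds: {0, 1, 2, 3, 4, 5, 6} → 7.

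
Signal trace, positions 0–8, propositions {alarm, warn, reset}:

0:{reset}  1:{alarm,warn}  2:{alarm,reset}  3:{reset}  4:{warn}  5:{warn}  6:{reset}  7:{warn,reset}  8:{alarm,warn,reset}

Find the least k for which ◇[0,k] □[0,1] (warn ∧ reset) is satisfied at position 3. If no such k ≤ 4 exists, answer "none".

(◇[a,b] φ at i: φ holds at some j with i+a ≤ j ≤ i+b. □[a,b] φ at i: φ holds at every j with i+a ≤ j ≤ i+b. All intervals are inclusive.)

4

Scan j = 3,4,… for □[0,1] (warn ∧ reset):
  j=3: fails
  j=4: fails
  j=5: fails
  j=6: fails
  j=7: holds
First hit at j=7, so smallest k = 7-3 = 4.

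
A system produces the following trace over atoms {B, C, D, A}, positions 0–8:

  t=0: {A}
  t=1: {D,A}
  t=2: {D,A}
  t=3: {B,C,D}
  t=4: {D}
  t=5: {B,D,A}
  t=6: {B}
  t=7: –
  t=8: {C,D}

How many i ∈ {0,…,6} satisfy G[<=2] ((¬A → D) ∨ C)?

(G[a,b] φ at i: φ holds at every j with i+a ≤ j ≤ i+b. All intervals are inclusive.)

Evaluate at each i in [0,6]:
  i=0: ✓ (all of [0,2])
  i=1: ✓ (all of [1,3])
  i=2: ✓ (all of [2,4])
  i=3: ✓ (all of [3,5])
  i=4: ✗ (fails at j=6)
  i=5: ✗ (fails at j=6)
  i=6: ✗ (fails at j=6)
Positions where it holds: {0, 1, 2, 3} → 4.

4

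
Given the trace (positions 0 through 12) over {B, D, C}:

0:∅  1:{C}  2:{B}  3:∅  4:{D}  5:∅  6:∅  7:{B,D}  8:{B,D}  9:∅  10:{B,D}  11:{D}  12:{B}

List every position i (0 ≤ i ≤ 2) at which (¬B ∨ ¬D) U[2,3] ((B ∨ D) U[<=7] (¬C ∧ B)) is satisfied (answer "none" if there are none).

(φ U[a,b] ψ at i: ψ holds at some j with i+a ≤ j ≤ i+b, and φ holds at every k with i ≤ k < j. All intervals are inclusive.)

Evaluate at each i in [0,2]:
  i=0: ✓ (rhs at j=2; lhs holds on [0,1])
  i=1: ✗ (no rhs in [3,4])
  i=2: ✗ (no rhs in [4,5])

0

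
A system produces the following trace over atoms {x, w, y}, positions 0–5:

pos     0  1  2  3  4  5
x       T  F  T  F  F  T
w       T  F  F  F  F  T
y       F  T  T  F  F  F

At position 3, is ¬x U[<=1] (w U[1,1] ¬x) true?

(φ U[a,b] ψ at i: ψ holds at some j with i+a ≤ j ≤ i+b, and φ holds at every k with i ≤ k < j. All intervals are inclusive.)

Does not hold

Need some j in [3,4] with (w U[1,1] ¬x), and ¬x at every k in [3,j-1].
  j=3: (w U[1,1] ¬x) — fails.
  j=4: (w U[1,1] ¬x) — fails.
No j in the window works → until fails.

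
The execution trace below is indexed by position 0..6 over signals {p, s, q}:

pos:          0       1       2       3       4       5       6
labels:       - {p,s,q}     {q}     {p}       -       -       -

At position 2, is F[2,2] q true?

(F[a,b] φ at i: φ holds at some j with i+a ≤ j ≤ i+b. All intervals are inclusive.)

Check q at each j in [4,4]:
  j=4: false
No position in the window satisfies it → formula fails.

No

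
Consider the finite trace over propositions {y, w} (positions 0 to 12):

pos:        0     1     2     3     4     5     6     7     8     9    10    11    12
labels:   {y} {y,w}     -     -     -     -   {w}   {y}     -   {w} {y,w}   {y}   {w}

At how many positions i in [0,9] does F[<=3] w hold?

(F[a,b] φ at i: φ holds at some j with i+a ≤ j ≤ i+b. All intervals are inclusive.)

9

Evaluate at each i in [0,9]:
  i=0: ✓ (witness j=1)
  i=1: ✓ (witness j=1)
  i=2: ✗ (none in [2,5])
  i=3: ✓ (witness j=6)
  i=4: ✓ (witness j=6)
  i=5: ✓ (witness j=6)
  i=6: ✓ (witness j=6)
  i=7: ✓ (witness j=9)
  i=8: ✓ (witness j=9)
  i=9: ✓ (witness j=9)
Positions where it holds: {0, 1, 3, 4, 5, 6, 7, 8, 9} → 9.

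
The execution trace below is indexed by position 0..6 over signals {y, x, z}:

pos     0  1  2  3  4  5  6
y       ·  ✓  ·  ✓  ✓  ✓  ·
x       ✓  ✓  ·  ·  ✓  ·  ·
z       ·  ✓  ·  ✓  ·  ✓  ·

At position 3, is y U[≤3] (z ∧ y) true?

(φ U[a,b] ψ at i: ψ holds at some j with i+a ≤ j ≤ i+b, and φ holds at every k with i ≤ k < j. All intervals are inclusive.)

True

Need some j in [3,6] with (z ∧ y), and y at every k in [3,j-1].
  j=3: (z ∧ y) holds; no prefix to check → satisfied.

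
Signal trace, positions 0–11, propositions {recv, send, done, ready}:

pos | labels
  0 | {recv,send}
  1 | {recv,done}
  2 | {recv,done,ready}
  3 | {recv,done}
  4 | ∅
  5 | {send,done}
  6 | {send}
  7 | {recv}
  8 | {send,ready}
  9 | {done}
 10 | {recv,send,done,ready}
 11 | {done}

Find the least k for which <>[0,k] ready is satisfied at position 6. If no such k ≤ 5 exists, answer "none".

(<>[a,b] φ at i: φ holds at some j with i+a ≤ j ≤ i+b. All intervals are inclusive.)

Scan j = 6,7,… for ready:
  j=6: fails
  j=7: fails
  j=8: holds
First hit at j=8, so smallest k = 8-6 = 2.

2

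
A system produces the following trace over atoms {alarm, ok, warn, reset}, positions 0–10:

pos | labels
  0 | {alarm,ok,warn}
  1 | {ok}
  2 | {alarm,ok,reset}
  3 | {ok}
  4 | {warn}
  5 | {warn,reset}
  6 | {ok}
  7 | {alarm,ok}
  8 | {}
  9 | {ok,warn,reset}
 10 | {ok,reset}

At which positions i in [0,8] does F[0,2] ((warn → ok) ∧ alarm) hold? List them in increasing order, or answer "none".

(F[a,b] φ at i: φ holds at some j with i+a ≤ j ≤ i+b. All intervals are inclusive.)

0, 1, 2, 5, 6, 7

Evaluate at each i in [0,8]:
  i=0: ✓ (witness j=0)
  i=1: ✓ (witness j=2)
  i=2: ✓ (witness j=2)
  i=3: ✗ (none in [3,5])
  i=4: ✗ (none in [4,6])
  i=5: ✓ (witness j=7)
  i=6: ✓ (witness j=7)
  i=7: ✓ (witness j=7)
  i=8: ✗ (none in [8,10])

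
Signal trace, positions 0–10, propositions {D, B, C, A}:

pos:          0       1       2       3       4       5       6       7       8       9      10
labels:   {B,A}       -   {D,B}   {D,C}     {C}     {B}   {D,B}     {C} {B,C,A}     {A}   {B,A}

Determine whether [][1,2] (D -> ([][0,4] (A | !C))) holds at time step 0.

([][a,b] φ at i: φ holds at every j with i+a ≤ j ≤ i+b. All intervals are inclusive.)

False

Check (D -> ([][0,4] (A | !C))) at every j in [1,2]:
  j=1: antecedent false → ✓
  j=2: antecedent true; consequent fails at 3 → ✗
Fails at j=2 → formula fails.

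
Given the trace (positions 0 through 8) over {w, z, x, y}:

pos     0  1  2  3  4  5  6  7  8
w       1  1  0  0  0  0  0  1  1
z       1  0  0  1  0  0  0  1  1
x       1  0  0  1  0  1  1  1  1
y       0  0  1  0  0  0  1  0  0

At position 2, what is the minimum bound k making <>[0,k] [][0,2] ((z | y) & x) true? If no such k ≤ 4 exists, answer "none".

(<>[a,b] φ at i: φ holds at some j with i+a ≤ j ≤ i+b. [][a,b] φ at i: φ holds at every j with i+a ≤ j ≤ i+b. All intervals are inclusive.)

Scan j = 2,3,… for [][0,2] ((z | y) & x):
  j=2: fails
  j=3: fails
  j=4: fails
  j=5: fails
  j=6: holds
First hit at j=6, so smallest k = 6-2 = 4.

4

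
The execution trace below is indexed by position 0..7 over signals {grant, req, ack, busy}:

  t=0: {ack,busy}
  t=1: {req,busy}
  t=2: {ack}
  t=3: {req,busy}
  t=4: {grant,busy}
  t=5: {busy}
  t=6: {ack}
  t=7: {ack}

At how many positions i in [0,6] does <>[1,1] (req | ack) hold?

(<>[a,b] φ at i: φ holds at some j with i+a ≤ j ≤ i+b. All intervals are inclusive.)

5

Evaluate at each i in [0,6]:
  i=0: ✓ (witness j=1)
  i=1: ✓ (witness j=2)
  i=2: ✓ (witness j=3)
  i=3: ✗ (none in [4,4])
  i=4: ✗ (none in [5,5])
  i=5: ✓ (witness j=6)
  i=6: ✓ (witness j=7)
Positions where it holds: {0, 1, 2, 5, 6} → 5.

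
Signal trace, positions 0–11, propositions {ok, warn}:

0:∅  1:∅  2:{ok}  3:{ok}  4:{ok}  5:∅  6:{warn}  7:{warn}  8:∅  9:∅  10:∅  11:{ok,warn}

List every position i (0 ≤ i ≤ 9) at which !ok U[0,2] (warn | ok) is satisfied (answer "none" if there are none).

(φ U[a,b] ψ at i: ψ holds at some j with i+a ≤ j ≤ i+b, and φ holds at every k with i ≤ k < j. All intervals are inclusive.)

0, 1, 2, 3, 4, 5, 6, 7, 9

Evaluate at each i in [0,9]:
  i=0: ✓ (rhs at j=2; lhs holds on [0,1])
  i=1: ✓ (rhs at j=2; lhs holds on [1,1])
  i=2: ✓ (rhs at j=2)
  i=3: ✓ (rhs at j=3)
  i=4: ✓ (rhs at j=4)
  i=5: ✓ (rhs at j=6; lhs holds on [5,5])
  i=6: ✓ (rhs at j=6)
  i=7: ✓ (rhs at j=7)
  i=8: ✗ (no rhs in [8,10])
  i=9: ✓ (rhs at j=11; lhs holds on [9,10])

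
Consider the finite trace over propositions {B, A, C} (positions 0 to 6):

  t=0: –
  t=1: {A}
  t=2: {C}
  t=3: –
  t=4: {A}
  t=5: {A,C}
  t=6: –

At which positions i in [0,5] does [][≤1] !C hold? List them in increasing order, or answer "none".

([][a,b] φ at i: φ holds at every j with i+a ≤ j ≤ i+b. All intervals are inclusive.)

0, 3

Evaluate at each i in [0,5]:
  i=0: ✓ (all of [0,1])
  i=1: ✗ (fails at j=2)
  i=2: ✗ (fails at j=2)
  i=3: ✓ (all of [3,4])
  i=4: ✗ (fails at j=5)
  i=5: ✗ (fails at j=5)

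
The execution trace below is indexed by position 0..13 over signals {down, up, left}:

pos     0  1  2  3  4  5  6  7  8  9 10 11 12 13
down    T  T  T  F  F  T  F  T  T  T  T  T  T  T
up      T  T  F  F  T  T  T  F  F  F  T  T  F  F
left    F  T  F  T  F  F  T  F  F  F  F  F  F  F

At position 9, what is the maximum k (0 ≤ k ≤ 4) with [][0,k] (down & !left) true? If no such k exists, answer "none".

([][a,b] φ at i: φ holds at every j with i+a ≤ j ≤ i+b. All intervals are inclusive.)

(down & !left) must hold from j=9 onward; find where it first fails.
  j=9: holds
  j=10: holds
  j=11: holds
  j=12: holds
  j=13: holds
Holds through j=13; largest k = 4.

4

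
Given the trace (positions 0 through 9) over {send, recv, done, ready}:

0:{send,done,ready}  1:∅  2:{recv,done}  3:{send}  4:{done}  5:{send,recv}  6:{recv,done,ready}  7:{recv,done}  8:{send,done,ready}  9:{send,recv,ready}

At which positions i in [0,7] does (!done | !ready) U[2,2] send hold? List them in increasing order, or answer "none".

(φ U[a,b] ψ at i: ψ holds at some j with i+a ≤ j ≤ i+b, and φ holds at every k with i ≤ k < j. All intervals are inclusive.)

1, 3

Evaluate at each i in [0,7]:
  i=0: ✗ (no rhs in [2,2])
  i=1: ✓ (rhs at j=3; lhs holds on [1,2])
  i=2: ✗ (no rhs in [4,4])
  i=3: ✓ (rhs at j=5; lhs holds on [3,4])
  i=4: ✗ (no rhs in [6,6])
  i=5: ✗ (no rhs in [7,7])
  i=6: ✗ (lhs fails at k=6 before rhs at j=8)
  i=7: ✗ (lhs fails at k=8 before rhs at j=9)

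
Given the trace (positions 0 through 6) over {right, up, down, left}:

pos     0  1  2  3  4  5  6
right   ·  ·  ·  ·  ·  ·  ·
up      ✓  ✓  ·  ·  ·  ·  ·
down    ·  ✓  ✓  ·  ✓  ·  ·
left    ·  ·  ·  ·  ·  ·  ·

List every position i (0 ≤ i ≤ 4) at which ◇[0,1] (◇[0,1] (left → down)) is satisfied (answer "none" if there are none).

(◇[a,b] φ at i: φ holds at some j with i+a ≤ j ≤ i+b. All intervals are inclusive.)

0, 1, 2, 3, 4

Evaluate at each i in [0,4]:
  i=0: ✓ (witness j=0)
  i=1: ✓ (witness j=1)
  i=2: ✓ (witness j=2)
  i=3: ✓ (witness j=3)
  i=4: ✓ (witness j=4)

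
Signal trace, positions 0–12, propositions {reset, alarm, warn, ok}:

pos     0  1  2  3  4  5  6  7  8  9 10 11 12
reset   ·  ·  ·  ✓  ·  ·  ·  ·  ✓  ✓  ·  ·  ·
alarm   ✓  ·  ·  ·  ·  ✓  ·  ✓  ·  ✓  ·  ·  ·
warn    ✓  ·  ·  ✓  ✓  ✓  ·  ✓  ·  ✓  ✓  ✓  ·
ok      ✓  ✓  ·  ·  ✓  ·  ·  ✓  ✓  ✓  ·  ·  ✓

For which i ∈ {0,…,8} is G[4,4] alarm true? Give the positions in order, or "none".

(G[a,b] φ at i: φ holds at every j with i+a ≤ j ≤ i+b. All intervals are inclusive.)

Evaluate at each i in [0,8]:
  i=0: ✗ (fails at j=4)
  i=1: ✓ (all of [5,5])
  i=2: ✗ (fails at j=6)
  i=3: ✓ (all of [7,7])
  i=4: ✗ (fails at j=8)
  i=5: ✓ (all of [9,9])
  i=6: ✗ (fails at j=10)
  i=7: ✗ (fails at j=11)
  i=8: ✗ (fails at j=12)

1, 3, 5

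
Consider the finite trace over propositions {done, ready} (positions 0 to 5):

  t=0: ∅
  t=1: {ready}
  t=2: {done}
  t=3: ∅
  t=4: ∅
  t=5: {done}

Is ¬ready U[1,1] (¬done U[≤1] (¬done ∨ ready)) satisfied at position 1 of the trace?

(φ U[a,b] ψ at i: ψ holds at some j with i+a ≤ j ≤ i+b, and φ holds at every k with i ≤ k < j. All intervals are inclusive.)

Need some j in [2,2] with (¬done U[≤1] (¬done ∨ ready)), and ¬ready at every k in [1,j-1].
  j=2: (¬done U[≤1] (¬done ∨ ready)) — fails.
No j in the window works → until fails.

False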